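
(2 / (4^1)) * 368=184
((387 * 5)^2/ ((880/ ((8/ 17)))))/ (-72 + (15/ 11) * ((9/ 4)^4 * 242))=5325120/ 22301807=0.24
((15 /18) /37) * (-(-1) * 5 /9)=0.01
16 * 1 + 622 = 638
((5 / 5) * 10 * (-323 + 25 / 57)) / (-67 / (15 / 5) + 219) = -18386 / 1121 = -16.40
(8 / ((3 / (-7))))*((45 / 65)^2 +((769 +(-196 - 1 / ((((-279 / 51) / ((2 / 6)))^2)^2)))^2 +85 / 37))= -4221074114049923362849657100144 / 688720974940100627547399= -6128859.53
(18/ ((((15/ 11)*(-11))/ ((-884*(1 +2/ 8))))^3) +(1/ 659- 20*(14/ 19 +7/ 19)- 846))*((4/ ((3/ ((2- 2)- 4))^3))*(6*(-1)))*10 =1383768363934720/ 338067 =4093177872.83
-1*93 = -93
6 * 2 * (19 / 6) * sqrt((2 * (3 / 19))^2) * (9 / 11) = 108 / 11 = 9.82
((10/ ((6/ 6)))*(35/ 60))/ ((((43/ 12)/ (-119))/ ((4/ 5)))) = -6664/ 43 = -154.98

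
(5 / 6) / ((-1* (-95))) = 1 / 114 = 0.01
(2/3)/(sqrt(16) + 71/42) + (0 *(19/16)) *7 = 28/239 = 0.12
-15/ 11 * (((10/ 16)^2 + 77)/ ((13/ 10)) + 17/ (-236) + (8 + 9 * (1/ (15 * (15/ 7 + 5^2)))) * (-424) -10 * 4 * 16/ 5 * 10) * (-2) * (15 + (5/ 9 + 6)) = -402058399247/ 1479720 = -271712.49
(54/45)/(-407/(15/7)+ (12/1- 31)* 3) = -0.00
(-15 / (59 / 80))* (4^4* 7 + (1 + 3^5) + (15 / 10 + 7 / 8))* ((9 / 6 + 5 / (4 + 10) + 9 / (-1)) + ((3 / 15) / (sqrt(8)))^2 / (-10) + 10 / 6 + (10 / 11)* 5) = 7015776917 / 181720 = 38607.62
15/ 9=5/ 3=1.67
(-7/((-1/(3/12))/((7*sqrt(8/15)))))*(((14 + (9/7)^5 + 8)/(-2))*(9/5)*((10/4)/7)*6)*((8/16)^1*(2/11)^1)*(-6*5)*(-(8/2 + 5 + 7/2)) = -289442025*sqrt(30)/105644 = -15006.43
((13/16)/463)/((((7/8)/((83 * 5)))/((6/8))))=16185/25928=0.62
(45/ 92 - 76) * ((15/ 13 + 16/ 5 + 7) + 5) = -7384661/ 5980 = -1234.89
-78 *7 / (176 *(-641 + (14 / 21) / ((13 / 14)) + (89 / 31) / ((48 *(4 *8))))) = 21123648 / 4359724105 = 0.00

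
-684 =-684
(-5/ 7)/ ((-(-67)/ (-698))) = 3490/ 469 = 7.44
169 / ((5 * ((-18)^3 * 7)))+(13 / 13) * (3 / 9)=67871 / 204120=0.33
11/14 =0.79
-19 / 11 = -1.73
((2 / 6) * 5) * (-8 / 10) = -4 / 3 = -1.33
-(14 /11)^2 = -196 /121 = -1.62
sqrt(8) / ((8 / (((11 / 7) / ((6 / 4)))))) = 0.37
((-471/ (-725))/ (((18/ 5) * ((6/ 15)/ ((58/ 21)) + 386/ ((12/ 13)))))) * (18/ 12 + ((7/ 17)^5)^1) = 674030045/ 1033459955734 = 0.00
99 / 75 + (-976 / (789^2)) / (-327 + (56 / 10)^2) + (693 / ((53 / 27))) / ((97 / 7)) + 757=463498564413530633 / 591350299681275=783.80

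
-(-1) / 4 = 1 / 4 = 0.25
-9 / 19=-0.47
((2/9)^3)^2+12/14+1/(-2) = 2658101/7440174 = 0.36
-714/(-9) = 238/3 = 79.33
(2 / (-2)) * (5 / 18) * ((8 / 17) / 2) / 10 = -1 / 153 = -0.01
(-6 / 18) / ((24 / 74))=-37 / 36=-1.03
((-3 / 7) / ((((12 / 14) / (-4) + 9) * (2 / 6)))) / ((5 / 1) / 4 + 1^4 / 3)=-72 / 779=-0.09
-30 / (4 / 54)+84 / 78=-5251 / 13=-403.92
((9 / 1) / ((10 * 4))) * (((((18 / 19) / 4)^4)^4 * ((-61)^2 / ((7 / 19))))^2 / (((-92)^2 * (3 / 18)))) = 1283640485941152936533362983088847318667 / 8210500279534194832029059226454807751919642692676485120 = 0.00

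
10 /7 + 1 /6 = 67 /42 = 1.60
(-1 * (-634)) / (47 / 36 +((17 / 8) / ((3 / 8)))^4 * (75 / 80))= 273888 / 418169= 0.65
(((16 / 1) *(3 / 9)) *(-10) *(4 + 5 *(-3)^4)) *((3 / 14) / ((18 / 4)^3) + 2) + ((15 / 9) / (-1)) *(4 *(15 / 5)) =-222990700 / 5103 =-43697.96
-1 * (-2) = 2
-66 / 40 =-33 / 20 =-1.65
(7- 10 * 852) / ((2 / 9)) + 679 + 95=-37534.50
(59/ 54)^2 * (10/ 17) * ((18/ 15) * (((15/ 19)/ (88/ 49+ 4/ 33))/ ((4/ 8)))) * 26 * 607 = 14805559769/ 1351755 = 10952.84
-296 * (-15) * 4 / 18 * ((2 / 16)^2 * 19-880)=-3471895 / 4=-867973.75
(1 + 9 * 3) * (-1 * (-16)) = 448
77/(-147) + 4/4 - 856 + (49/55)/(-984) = -108035661/126280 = -855.52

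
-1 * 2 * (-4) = 8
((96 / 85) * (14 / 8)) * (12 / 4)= 504 / 85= 5.93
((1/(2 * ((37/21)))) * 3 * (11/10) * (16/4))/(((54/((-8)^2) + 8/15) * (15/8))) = 177408/122285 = 1.45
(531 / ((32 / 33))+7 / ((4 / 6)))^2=318943881 / 1024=311468.63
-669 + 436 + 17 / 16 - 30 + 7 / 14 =-4183 / 16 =-261.44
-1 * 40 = -40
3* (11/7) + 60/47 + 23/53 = 112030/17437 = 6.42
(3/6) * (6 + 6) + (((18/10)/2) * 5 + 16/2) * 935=23387/2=11693.50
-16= -16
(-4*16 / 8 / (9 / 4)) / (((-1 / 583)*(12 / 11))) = 1900.15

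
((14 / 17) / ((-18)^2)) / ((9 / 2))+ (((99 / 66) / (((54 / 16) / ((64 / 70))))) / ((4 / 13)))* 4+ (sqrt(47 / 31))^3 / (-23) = 5.20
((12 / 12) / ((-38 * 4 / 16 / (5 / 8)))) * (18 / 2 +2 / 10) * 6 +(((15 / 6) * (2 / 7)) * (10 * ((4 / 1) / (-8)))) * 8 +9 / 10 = -41633 / 1330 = -31.30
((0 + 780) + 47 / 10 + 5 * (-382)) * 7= -78771 / 10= -7877.10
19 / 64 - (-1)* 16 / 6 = 2.96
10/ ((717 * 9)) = 10/ 6453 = 0.00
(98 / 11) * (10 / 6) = 490 / 33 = 14.85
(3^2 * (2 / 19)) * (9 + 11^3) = 24120 / 19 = 1269.47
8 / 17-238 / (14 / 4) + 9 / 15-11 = -6624 / 85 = -77.93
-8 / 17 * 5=-40 / 17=-2.35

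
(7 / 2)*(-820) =-2870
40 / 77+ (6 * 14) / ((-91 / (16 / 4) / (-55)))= 203800 / 1001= 203.60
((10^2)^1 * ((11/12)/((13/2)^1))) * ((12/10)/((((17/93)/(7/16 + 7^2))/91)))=28321755/68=416496.40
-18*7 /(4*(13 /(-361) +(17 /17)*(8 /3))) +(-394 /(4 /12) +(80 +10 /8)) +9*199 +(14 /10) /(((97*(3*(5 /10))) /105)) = 107270145 /157916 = 679.29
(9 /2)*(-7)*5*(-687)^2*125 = -18583779375 /2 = -9291889687.50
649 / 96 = 6.76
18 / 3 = 6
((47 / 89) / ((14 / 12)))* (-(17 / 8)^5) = -200199837 / 10207232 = -19.61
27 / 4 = 6.75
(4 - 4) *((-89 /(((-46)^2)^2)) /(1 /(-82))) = 0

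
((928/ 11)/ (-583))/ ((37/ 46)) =-42688/ 237281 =-0.18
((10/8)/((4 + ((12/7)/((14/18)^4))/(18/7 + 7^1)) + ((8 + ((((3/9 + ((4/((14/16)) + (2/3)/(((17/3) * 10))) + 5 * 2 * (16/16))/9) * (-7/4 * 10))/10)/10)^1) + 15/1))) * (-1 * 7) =-21536069625/66817262023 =-0.32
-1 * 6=-6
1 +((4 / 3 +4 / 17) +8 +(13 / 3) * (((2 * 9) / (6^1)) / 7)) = 12.43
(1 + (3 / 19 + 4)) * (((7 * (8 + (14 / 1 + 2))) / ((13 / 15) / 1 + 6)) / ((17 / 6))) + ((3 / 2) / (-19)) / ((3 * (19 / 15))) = 56280615 / 1264222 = 44.52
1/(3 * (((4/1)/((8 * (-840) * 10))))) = -5600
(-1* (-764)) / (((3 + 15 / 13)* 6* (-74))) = -2483 / 5994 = -0.41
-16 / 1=-16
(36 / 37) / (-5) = -36 / 185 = -0.19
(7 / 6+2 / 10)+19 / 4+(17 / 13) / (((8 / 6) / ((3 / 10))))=10001 / 1560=6.41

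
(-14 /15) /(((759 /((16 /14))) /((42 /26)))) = -0.00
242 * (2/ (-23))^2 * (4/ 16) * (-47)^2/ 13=534578/ 6877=77.73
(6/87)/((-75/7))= -14/2175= -0.01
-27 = -27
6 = 6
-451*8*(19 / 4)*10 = -171380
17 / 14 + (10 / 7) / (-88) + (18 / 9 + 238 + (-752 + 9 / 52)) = -1022279 / 2002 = -510.63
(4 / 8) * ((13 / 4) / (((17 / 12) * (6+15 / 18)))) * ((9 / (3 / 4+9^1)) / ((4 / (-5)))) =-0.19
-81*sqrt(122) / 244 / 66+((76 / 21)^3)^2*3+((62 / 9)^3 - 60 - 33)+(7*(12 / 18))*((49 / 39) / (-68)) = 264384594965207 / 37908625482 - 27*sqrt(122) / 5368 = 6974.20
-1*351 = -351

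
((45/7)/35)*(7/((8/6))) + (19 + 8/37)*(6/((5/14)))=1677267/5180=323.80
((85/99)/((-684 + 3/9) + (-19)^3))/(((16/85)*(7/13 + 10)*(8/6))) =-93925/2182425344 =-0.00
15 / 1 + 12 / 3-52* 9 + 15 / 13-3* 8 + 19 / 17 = -104031 / 221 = -470.73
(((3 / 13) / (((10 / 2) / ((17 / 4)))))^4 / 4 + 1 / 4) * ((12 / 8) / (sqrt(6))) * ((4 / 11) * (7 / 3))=32035676407 * sqrt(6) / 603208320000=0.13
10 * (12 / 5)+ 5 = 29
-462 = -462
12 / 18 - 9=-25 / 3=-8.33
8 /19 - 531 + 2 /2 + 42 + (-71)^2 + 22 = 4575.42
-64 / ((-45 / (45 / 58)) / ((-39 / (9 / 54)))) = -7488 / 29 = -258.21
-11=-11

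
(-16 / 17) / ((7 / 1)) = -16 / 119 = -0.13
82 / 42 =41 / 21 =1.95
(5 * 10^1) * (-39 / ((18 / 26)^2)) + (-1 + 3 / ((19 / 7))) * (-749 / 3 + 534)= -2071796 / 513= -4038.59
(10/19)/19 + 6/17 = 2336/6137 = 0.38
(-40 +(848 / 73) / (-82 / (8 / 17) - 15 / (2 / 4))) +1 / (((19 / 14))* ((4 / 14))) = -2235221 / 59641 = -37.48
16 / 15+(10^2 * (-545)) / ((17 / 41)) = -33517228 / 255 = -131440.11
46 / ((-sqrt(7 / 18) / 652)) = -48094.20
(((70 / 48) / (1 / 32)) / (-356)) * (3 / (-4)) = 35 / 356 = 0.10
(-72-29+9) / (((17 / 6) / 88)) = -48576 / 17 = -2857.41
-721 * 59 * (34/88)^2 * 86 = -528632153/968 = -546107.60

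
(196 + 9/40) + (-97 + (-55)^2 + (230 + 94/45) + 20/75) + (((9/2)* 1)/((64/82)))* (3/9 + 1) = 2422273/720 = 3364.27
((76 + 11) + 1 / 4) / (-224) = -349 / 896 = -0.39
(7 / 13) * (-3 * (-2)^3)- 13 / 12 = 1847 / 156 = 11.84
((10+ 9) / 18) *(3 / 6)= 19 / 36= 0.53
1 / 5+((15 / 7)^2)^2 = 255526 / 12005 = 21.28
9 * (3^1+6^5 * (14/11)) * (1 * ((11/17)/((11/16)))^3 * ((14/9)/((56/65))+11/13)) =8140268544/41327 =196972.16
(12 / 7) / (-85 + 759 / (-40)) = -480 / 29113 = -0.02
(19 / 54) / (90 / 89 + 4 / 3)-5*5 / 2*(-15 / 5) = 424241 / 11268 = 37.65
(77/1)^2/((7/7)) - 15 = 5914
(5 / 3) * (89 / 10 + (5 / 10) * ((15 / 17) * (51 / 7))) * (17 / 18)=3604 / 189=19.07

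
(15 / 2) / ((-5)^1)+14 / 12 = -1 / 3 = -0.33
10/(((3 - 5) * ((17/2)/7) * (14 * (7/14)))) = -0.59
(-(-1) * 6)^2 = 36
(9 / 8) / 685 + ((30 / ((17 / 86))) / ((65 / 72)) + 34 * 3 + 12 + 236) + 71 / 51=1887476887 / 3633240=519.50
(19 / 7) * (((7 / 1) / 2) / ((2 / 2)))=19 / 2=9.50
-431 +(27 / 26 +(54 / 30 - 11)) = -57091 / 130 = -439.16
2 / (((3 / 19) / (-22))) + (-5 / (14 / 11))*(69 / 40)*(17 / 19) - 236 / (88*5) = -100162763 / 351120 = -285.27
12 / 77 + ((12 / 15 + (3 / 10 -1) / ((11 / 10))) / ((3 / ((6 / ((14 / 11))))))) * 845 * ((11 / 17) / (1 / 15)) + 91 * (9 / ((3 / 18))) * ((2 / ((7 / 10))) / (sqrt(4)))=11949999 / 1309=9129.11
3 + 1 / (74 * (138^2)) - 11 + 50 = 59188753 / 1409256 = 42.00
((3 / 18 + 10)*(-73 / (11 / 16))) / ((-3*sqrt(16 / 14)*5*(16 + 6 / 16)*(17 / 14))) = 997472*sqrt(14) / 1102365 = 3.39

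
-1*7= -7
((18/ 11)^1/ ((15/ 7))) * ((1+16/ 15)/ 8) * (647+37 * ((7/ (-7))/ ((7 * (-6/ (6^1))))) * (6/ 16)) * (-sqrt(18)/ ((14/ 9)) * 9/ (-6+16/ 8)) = 273771819 * sqrt(2)/ 492800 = 785.66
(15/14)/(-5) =-3/14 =-0.21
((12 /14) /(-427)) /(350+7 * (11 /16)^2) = -512 /90115361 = -0.00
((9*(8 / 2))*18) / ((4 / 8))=1296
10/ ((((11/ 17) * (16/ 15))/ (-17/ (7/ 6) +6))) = -19125/ 154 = -124.19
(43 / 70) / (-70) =-43 / 4900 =-0.01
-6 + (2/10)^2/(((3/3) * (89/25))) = -533/89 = -5.99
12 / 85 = 0.14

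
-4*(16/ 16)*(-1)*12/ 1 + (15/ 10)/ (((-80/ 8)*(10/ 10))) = 957/ 20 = 47.85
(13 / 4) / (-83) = -13 / 332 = -0.04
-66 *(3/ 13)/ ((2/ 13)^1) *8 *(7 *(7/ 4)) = -9702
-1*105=-105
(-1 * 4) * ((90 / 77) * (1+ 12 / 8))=-900 / 77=-11.69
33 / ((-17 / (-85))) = 165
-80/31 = -2.58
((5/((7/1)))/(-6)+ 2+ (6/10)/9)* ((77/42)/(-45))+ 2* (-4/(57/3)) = -0.50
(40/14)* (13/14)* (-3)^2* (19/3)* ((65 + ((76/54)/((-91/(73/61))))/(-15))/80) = 2776524131/22596840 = 122.87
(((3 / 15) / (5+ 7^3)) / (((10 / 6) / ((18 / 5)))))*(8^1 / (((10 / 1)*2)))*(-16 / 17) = -144 / 308125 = -0.00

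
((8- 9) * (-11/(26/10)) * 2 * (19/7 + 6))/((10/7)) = 671/13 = 51.62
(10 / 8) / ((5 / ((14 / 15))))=7 / 30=0.23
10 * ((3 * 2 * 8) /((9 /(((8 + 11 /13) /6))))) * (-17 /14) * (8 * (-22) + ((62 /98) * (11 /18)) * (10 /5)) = 6042905000 /361179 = 16731.05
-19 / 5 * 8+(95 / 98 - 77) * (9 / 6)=-141557 / 980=-144.45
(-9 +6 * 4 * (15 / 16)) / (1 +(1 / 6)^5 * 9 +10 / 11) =7.07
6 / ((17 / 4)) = 24 / 17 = 1.41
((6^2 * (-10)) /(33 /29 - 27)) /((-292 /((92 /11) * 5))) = -8004 /4015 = -1.99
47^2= 2209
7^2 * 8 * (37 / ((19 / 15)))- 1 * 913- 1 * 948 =182201 / 19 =9589.53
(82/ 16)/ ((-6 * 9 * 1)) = -41/ 432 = -0.09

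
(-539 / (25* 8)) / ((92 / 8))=-539 / 2300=-0.23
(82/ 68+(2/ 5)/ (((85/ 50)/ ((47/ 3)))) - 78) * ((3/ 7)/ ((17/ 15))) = -111855/ 4046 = -27.65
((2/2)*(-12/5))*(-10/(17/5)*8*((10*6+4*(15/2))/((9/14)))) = 134400/17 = 7905.88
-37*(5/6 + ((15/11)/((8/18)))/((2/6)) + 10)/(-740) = 529/528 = 1.00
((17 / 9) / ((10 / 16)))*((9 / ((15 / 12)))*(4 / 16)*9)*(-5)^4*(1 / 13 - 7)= -211846.15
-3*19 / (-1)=57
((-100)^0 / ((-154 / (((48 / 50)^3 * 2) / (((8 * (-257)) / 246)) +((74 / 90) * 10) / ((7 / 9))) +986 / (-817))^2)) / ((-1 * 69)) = -0.00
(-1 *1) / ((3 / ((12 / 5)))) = -4 / 5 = -0.80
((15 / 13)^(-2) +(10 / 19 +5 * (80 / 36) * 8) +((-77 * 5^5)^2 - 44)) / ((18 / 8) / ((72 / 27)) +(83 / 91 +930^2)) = 80087820376357248 / 1196332108675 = 66944.47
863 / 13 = 66.38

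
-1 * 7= -7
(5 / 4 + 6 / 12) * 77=539 / 4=134.75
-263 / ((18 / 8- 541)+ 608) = -1052 / 277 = -3.80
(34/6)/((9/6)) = 34/9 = 3.78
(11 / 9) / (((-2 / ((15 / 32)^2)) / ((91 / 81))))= -25025 / 165888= -0.15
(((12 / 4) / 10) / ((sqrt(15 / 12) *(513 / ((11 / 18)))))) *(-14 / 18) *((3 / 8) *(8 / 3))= -0.00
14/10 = 7/5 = 1.40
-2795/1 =-2795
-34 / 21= -1.62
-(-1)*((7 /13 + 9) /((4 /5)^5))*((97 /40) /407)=0.17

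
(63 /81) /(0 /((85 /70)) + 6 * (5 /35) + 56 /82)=2009 /3978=0.51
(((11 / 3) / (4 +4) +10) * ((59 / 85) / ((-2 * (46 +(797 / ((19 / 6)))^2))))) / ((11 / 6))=-5346049 / 171173292400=-0.00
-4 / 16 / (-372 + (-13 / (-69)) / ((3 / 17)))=207 / 307132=0.00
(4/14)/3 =2/21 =0.10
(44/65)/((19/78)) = 264/95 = 2.78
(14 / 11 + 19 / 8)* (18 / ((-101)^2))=0.01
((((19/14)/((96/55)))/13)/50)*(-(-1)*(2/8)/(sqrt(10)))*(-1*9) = -627*sqrt(10)/2329600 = -0.00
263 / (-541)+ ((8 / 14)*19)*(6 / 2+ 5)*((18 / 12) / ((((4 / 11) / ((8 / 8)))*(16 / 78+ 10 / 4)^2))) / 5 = 7845125747 / 843005135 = 9.31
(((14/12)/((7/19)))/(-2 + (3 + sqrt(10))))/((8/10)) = -95/216 + 95 *sqrt(10)/216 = 0.95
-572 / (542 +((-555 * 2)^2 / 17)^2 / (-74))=82654 / 10257154181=0.00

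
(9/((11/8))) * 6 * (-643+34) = -263088/11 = -23917.09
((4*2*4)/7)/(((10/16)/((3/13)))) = 768/455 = 1.69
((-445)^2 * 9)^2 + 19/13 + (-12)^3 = 41292237335680/13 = 3176325948898.46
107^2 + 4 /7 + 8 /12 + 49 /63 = 721414 /63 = 11451.02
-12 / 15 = -4 / 5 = -0.80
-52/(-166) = 26/83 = 0.31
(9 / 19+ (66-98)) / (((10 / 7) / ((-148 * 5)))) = 310282 / 19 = 16330.63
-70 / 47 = -1.49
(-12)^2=144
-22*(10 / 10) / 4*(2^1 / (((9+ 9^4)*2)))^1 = -11 / 13140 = -0.00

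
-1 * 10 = -10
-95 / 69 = -1.38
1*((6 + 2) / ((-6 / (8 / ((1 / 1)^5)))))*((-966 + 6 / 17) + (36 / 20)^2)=10265.68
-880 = -880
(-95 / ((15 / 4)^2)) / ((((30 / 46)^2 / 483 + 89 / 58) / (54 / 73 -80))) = 8688835089088 / 24914724435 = 348.74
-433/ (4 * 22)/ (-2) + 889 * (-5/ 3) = -781021/ 528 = -1479.21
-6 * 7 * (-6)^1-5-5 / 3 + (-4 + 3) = 733 / 3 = 244.33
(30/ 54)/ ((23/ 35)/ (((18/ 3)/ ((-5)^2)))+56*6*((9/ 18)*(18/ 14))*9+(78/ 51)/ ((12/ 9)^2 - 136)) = 71876/ 251861271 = 0.00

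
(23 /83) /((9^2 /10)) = 230 /6723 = 0.03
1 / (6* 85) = 1 / 510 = 0.00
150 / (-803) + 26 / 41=0.45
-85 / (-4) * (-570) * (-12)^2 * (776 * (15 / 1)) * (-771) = 15653218248000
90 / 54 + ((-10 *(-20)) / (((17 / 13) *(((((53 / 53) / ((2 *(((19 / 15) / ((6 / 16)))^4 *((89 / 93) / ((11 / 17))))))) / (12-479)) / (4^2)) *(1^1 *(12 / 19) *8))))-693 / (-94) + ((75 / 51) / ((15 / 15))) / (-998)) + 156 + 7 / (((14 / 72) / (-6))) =-17478966834735230877233 / 200703182850225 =-87088637.99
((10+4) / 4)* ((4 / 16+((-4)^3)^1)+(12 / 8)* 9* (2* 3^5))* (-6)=-545769 / 4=-136442.25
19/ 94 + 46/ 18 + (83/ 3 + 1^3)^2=232519/ 282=824.54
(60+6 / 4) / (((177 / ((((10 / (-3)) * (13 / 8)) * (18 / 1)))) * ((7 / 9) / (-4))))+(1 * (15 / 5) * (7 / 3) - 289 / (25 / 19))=-396633 / 10325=-38.41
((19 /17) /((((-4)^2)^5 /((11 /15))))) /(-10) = -209 /2673868800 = -0.00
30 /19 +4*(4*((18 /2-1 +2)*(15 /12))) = 3830 /19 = 201.58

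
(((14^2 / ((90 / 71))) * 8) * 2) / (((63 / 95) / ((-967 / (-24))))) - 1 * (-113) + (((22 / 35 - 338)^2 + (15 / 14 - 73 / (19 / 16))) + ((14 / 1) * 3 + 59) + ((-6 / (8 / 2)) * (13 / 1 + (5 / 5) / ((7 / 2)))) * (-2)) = 2989937566351 / 11311650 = 264323.73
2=2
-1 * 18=-18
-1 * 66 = -66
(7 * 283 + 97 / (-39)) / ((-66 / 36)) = -154324 / 143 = -1079.19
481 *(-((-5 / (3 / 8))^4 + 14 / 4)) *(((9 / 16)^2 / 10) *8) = -2462992727 / 640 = -3848426.14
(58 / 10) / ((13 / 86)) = 2494 / 65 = 38.37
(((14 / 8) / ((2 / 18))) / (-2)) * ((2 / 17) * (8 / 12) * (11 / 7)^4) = -43923 / 11662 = -3.77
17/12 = 1.42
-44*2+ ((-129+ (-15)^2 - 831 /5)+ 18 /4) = -153.70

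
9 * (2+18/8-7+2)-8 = -59/4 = -14.75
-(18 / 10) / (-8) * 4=9 / 10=0.90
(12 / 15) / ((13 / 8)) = 32 / 65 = 0.49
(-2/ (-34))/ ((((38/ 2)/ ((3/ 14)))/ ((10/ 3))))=5/ 2261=0.00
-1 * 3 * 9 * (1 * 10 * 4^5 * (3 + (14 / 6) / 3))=-1044480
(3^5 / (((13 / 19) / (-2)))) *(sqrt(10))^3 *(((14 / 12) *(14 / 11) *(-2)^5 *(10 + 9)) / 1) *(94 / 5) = 17239557888 *sqrt(10) / 143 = 381232648.81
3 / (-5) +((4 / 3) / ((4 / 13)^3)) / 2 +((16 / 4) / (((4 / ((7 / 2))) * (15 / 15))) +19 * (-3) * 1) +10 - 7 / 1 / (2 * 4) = -10603 / 480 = -22.09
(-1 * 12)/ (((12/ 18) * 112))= -9/ 56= -0.16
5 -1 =4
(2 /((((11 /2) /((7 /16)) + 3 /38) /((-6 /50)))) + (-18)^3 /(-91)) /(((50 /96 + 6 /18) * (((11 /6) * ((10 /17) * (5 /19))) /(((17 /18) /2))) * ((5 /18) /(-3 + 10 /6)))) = -258545323787904 /431571765625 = -599.08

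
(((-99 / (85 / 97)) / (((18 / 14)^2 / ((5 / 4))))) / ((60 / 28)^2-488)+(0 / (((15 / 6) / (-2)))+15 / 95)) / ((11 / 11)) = 92164805 / 275432436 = 0.33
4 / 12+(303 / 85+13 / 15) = 4.76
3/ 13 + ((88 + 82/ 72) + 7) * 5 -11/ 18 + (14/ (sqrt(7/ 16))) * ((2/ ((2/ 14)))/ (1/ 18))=74929/ 156 + 2016 * sqrt(7)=5814.15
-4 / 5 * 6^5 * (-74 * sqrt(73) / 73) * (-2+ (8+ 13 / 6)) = 18797184 * sqrt(73) / 365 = 440008.80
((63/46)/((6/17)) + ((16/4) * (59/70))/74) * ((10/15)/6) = 467743/1072260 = 0.44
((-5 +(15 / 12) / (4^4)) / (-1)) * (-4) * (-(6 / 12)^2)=5115 / 1024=5.00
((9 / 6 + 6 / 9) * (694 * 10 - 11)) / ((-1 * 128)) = -90077 / 768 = -117.29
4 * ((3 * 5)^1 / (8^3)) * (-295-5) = -1125 / 32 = -35.16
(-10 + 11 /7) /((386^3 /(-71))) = 0.00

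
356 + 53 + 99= 508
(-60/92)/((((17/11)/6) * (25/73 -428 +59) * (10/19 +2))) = 228855/84180736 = 0.00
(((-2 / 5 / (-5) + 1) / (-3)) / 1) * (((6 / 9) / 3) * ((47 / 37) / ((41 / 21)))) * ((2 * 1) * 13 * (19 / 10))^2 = -120431766 / 948125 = -127.02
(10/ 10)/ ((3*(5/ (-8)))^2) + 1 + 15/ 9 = 664/ 225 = 2.95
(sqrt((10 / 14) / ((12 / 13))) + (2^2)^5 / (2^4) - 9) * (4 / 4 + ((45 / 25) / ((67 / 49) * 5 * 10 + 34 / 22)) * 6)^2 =584140561 * sqrt(1365) / 18407517450 + 6425546171 / 87654845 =74.48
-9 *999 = -8991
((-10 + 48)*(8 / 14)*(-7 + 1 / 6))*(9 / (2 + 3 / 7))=-9348 / 17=-549.88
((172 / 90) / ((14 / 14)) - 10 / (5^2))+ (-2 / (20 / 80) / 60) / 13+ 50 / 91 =8396 / 4095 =2.05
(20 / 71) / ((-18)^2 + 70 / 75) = 150 / 173027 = 0.00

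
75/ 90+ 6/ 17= 121/ 102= 1.19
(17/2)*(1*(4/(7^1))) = 34/7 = 4.86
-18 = -18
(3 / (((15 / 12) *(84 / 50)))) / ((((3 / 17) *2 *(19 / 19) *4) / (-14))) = -85 / 6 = -14.17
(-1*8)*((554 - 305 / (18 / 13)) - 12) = -23164 / 9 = -2573.78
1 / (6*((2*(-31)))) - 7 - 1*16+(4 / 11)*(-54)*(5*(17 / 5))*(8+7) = -20583887 / 4092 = -5030.28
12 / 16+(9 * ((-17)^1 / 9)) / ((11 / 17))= -1123 / 44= -25.52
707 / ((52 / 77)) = 54439 / 52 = 1046.90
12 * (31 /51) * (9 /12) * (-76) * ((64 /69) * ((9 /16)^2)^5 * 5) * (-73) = 749606344448985 /1679332212736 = 446.37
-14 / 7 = -2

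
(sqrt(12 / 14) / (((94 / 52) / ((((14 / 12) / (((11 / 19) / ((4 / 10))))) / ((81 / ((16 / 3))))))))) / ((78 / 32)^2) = 155648*sqrt(42) / 220482405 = 0.00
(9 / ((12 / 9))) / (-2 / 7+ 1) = 189 / 20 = 9.45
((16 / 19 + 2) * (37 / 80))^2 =998001 / 577600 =1.73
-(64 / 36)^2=-256 / 81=-3.16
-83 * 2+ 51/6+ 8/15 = -4709/30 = -156.97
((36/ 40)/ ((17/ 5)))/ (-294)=-3/ 3332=-0.00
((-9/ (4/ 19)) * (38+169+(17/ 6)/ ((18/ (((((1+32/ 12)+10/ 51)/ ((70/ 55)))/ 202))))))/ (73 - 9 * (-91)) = -9.92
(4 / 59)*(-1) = -4 / 59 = -0.07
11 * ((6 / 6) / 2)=5.50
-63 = -63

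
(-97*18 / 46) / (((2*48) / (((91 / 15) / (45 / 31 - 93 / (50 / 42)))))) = 1368185 / 43731648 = 0.03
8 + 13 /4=45 /4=11.25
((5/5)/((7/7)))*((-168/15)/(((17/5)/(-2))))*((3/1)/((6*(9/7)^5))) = 941192/1003833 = 0.94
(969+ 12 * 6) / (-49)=-21.24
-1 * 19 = -19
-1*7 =-7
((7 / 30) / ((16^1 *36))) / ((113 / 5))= 7 / 390528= 0.00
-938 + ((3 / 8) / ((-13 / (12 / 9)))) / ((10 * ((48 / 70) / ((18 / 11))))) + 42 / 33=-2143253 / 2288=-936.74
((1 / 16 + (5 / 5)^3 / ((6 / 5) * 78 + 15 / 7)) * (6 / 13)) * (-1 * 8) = -3911 / 14521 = -0.27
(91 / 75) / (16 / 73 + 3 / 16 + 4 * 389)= 106288 / 136341225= 0.00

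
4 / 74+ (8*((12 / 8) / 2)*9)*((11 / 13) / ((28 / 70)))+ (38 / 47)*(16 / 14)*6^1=18962803 / 158249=119.83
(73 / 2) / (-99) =-73 / 198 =-0.37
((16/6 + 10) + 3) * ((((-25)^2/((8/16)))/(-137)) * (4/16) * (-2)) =29375/411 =71.47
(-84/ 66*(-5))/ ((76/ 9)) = 315/ 418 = 0.75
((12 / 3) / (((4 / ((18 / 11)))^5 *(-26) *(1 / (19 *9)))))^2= 101957062669641 / 1122156737937664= 0.09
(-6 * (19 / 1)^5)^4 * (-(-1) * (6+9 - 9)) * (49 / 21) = 682032478413713865460244024544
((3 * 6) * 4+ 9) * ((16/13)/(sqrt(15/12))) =2592 * sqrt(5)/65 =89.17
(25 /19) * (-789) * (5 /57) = -32875 /361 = -91.07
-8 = -8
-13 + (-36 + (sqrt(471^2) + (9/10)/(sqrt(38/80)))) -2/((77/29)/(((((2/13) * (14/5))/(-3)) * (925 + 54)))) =9 * sqrt(190)/95 + 102938/195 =529.19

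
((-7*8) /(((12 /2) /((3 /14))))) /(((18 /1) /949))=-949 /9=-105.44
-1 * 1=-1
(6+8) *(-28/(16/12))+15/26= -7629/26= -293.42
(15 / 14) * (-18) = -135 / 7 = -19.29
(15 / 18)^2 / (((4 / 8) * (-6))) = -25 / 108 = -0.23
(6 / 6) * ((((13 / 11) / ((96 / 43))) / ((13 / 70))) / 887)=1505 / 468336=0.00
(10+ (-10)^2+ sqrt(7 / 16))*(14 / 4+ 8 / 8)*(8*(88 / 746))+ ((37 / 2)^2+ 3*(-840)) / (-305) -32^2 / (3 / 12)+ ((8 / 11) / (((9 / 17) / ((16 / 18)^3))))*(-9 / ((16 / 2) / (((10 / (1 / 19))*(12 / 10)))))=-4706405352701 / 1216375380+ 396*sqrt(7) / 373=-3866.40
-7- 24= -31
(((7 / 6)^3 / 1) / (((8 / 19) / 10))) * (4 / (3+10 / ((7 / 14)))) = 32585 / 4968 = 6.56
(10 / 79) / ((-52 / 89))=-445 / 2054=-0.22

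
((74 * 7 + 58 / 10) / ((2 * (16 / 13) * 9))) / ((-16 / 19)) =-71877 / 2560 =-28.08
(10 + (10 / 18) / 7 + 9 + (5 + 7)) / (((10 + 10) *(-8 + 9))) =979 / 630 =1.55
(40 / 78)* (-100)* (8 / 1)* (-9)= 48000 / 13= 3692.31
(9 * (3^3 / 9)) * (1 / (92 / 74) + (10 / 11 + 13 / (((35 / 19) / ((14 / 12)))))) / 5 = 339732 / 6325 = 53.71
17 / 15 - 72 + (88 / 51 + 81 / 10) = -10377 / 170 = -61.04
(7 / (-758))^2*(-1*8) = -98 / 143641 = -0.00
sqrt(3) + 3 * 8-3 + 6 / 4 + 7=sqrt(3) + 59 / 2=31.23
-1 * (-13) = 13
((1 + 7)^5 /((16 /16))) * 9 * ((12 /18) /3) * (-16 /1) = -1048576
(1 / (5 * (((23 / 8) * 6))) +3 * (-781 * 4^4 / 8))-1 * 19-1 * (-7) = -25870856 / 345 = -74987.99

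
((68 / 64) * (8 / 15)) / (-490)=-17 / 14700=-0.00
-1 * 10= -10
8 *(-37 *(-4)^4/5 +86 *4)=-62016/5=-12403.20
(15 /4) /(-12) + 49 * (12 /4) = 2347 /16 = 146.69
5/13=0.38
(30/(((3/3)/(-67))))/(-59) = 2010/59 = 34.07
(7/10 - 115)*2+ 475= 1232/5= 246.40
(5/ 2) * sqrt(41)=5 * sqrt(41)/ 2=16.01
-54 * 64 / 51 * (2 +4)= -6912 / 17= -406.59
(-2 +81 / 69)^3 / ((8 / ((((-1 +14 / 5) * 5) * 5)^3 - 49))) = -6417.88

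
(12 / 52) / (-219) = -1 / 949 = -0.00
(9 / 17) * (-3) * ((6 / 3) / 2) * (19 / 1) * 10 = -5130 / 17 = -301.76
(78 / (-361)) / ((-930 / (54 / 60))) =0.00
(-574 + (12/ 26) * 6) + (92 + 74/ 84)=-478.35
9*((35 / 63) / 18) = 5 / 18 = 0.28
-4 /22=-2 /11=-0.18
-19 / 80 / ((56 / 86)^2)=-35131 / 62720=-0.56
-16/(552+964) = -4/379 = -0.01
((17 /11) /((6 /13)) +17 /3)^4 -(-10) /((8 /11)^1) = 125594603245 /18974736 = 6619.04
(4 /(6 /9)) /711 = 0.01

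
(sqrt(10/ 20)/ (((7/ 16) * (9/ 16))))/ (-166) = -64 * sqrt(2)/ 5229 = -0.02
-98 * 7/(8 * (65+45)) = -343/440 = -0.78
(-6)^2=36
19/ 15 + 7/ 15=26/ 15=1.73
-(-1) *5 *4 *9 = 180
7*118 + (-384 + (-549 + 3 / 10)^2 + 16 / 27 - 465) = 812833063 / 2700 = 301049.28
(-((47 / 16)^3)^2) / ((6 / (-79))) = 851558010991 / 100663296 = 8459.47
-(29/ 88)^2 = -841/ 7744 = -0.11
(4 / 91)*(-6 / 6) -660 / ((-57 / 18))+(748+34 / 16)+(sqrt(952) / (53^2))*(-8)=13258001 / 13832 -16*sqrt(238) / 2809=958.41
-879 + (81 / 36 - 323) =-4799 / 4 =-1199.75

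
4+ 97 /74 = 393 /74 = 5.31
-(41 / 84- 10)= 799 / 84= 9.51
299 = 299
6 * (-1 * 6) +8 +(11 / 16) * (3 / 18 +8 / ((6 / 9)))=-1885 / 96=-19.64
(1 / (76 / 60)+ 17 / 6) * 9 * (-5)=-163.03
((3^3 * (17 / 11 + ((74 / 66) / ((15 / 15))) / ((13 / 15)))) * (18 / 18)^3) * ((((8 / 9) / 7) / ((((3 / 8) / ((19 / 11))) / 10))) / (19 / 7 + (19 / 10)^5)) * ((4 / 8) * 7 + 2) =12992000000 / 144751321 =89.75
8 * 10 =80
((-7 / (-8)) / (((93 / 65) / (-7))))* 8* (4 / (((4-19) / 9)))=2548 / 31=82.19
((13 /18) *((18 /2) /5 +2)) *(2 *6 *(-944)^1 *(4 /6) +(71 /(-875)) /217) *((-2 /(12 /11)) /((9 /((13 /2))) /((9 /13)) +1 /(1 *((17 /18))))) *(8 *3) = 5094774860263 /17088750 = 298136.19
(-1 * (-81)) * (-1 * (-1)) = 81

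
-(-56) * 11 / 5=616 / 5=123.20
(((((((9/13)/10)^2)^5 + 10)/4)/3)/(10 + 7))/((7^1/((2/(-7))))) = -1969407026414783826343/984309631801860000000000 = -0.00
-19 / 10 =-1.90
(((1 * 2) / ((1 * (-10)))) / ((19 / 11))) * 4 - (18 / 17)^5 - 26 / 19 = -426564078 / 134886415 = -3.16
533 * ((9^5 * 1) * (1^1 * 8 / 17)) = 251784936 / 17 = 14810878.59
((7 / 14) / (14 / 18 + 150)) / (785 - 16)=9 / 2087066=0.00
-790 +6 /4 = -1577 /2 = -788.50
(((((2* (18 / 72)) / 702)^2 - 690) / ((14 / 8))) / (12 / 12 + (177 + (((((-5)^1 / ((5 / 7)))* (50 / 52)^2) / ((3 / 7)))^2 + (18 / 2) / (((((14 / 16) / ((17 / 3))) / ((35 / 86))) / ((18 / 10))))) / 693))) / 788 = -108725434360543 / 38763098543181231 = -0.00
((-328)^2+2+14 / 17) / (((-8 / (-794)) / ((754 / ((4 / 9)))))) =307958635062 / 17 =18115213827.18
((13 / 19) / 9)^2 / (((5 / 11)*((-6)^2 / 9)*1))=1859 / 584820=0.00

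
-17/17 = -1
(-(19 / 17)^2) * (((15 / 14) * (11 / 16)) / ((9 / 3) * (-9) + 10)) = 59565 / 1100512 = 0.05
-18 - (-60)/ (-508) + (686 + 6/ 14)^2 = 2932066426/ 6223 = 471166.07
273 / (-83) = -3.29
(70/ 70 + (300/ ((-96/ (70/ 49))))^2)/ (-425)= -16409/ 333200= -0.05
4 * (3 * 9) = 108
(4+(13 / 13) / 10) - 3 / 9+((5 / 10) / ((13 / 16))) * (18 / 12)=4.69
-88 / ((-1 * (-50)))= -44 / 25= -1.76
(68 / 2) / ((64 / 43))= 731 / 32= 22.84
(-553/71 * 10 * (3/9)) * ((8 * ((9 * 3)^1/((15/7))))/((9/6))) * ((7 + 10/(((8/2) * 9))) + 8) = -17032400/639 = -26654.77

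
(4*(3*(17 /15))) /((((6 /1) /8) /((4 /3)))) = 1088 /45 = 24.18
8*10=80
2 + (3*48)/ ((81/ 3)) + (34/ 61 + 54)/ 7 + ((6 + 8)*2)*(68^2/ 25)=166338082/ 32025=5194.01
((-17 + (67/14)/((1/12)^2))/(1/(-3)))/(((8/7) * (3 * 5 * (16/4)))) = -941/32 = -29.41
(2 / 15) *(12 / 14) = 4 / 35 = 0.11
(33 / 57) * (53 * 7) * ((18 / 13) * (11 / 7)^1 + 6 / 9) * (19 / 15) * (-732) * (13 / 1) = -110387552 / 15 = -7359170.13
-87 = -87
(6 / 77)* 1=6 / 77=0.08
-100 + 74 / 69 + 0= -6826 / 69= -98.93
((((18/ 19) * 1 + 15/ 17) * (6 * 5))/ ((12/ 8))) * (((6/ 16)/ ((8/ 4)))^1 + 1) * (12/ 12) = 2955/ 68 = 43.46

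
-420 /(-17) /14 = 1.76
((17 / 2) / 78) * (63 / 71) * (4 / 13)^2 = 1428 / 155987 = 0.01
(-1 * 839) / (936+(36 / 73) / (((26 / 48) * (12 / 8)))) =-796211 / 888840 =-0.90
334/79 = 4.23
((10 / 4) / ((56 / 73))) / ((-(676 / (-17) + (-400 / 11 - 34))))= 68255 / 2306528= 0.03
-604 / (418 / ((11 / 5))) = -302 / 95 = -3.18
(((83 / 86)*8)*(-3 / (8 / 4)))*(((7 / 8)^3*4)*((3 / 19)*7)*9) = -16141923 / 52288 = -308.71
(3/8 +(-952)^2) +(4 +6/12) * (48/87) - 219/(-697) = 146553494935/161704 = 906307.17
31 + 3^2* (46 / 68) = 1261 / 34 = 37.09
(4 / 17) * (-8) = -32 / 17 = -1.88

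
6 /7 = 0.86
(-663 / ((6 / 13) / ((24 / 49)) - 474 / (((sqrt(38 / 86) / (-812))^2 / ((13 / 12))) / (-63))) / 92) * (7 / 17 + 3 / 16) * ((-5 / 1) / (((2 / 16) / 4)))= 15701790 / 1096964797948229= 0.00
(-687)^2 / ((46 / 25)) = 11799225 / 46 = 256504.89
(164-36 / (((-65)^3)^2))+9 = 13047468078089 / 75418890625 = 173.00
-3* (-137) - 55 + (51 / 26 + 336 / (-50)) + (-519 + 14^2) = 18357 / 650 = 28.24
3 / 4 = 0.75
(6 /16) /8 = 3 /64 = 0.05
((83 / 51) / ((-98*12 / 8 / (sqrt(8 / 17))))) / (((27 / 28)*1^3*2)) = -332*sqrt(34) / 491589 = -0.00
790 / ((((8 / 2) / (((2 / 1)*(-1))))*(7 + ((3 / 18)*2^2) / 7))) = -8295 / 149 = -55.67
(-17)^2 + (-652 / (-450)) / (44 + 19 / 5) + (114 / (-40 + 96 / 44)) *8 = 74078161 / 279630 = 264.91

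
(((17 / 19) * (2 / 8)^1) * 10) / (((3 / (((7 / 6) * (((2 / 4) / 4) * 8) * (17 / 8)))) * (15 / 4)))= 2023 / 4104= 0.49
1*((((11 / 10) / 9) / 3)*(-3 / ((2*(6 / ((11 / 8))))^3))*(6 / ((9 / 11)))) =-161051 / 119439360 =-0.00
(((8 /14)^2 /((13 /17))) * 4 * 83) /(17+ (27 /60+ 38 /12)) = 5418240 /787969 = 6.88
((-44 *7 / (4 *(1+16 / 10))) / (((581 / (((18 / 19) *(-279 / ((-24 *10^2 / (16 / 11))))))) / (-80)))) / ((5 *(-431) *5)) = -13392 / 220898275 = -0.00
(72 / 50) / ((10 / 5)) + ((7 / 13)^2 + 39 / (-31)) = -32498 / 130975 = -0.25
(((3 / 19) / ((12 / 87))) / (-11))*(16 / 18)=-58 / 627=-0.09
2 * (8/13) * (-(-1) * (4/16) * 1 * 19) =76/13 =5.85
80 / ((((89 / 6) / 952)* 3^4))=152320 / 2403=63.39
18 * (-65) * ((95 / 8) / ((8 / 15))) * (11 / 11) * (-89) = 74192625 / 32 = 2318519.53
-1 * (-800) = 800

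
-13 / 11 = -1.18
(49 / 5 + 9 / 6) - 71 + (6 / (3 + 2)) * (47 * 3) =219 / 2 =109.50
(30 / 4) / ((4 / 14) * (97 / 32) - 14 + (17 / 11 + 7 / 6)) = -27720 / 38519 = -0.72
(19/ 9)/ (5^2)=19/ 225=0.08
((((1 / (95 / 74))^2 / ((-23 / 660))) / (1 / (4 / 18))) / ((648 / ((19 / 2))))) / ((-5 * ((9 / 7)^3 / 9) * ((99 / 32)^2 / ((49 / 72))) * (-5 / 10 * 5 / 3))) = -11780496896 / 2873966497875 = -0.00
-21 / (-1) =21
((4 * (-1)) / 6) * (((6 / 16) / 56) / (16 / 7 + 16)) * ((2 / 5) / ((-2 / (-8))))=-1 / 2560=-0.00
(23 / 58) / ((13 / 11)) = 253 / 754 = 0.34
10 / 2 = 5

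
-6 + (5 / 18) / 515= -6.00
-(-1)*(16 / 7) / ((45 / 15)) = 16 / 21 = 0.76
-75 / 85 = -15 / 17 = -0.88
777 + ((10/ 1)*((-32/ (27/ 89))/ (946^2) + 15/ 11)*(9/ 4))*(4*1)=603878129/ 671187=899.72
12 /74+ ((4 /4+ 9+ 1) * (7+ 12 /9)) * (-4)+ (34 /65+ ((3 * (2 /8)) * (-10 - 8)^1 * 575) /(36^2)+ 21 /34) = -485849033 /1308320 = -371.35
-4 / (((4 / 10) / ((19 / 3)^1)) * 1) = -190 / 3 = -63.33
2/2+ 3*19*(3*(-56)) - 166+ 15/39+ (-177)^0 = -126615/13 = -9739.62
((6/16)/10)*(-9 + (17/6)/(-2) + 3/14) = -857/2240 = -0.38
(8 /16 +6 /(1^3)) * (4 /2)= 13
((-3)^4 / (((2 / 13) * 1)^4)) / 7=2313441 / 112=20655.72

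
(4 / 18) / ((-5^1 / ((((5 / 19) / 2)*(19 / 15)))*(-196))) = 1 / 26460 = 0.00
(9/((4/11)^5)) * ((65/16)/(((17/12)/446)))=63029724615/34816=1810366.63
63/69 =21/23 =0.91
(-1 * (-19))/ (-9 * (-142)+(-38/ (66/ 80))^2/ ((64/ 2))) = 20691/ 1463942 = 0.01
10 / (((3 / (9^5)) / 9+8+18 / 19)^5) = 4319535169304714662779462212121930 / 24769371476274225394348932148172634049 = 0.00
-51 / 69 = -17 / 23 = -0.74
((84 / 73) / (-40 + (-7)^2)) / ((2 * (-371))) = -2 / 11607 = -0.00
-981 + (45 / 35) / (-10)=-68679 / 70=-981.13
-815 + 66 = -749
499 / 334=1.49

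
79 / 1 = 79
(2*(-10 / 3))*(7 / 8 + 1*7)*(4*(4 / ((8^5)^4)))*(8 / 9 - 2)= 175 / 216172782113783808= 0.00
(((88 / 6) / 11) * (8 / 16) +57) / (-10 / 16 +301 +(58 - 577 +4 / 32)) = -346 / 1311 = -0.26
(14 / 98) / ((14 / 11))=11 / 98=0.11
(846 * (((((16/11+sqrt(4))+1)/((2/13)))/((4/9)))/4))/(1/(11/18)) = 269451/32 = 8420.34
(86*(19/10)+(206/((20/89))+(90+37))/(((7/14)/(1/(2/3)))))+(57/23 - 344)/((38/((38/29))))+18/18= 4380487/1334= 3283.72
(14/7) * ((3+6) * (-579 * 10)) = -104220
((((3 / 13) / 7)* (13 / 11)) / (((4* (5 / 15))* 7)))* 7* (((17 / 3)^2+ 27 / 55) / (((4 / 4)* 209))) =8069 / 1770230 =0.00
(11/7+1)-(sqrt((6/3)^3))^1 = 18/7-2*sqrt(2) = -0.26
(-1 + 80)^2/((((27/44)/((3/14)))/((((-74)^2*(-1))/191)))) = -751865752/12033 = -62483.65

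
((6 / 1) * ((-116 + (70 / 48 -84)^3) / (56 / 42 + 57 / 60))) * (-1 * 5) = 194394068125 / 26304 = 7390285.44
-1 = -1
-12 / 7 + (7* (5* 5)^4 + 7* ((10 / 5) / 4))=38281275 / 14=2734376.79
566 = 566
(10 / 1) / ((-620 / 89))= -89 / 62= -1.44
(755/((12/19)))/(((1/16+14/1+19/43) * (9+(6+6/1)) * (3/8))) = 19738720/1886031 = 10.47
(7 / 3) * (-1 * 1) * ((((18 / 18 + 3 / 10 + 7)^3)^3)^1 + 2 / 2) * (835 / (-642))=24281462175194970123 / 42800000000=567323882.60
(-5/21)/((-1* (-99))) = -5/2079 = -0.00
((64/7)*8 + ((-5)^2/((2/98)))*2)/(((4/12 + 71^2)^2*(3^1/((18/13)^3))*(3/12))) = 77253588/219857584219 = 0.00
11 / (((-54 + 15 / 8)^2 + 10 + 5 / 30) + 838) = 2112 / 684515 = 0.00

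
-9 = -9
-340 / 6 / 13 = -4.36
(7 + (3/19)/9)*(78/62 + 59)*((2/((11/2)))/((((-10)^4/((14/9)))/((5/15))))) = 104608/13119975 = 0.01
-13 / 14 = -0.93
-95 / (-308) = 95 / 308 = 0.31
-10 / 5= -2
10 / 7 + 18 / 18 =17 / 7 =2.43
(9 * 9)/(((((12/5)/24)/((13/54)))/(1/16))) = 195/16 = 12.19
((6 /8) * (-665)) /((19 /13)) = -1365 /4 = -341.25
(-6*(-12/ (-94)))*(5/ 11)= -180/ 517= -0.35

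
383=383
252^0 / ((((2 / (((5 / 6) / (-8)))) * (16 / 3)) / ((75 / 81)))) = -125 / 13824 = -0.01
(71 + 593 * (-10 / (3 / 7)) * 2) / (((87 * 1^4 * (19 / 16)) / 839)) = -1111601168 / 4959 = -224158.33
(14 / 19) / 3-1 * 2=-100 / 57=-1.75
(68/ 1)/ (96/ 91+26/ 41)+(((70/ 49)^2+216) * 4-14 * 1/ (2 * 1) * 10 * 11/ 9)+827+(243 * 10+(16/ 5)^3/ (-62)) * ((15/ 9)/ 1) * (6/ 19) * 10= 14440.56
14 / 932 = 7 / 466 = 0.02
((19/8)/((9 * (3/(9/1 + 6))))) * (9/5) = 19/8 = 2.38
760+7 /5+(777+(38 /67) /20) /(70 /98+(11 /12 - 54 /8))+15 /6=88174217 /144050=612.11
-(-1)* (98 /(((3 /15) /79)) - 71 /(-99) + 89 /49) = 187794500 /4851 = 38712.53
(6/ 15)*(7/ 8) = 7/ 20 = 0.35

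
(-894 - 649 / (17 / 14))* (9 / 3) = -72852 / 17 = -4285.41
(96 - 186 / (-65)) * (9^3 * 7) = 32791878 / 65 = 504490.43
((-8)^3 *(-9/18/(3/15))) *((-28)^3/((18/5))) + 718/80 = -2809852769/360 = -7805146.58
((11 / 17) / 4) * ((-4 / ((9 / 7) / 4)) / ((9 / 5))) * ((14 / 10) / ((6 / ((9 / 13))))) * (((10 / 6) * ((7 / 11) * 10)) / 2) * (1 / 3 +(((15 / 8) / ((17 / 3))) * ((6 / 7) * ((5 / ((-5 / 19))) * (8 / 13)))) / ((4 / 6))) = 52768100 / 11868363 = 4.45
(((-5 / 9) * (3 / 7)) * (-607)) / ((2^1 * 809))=3035 / 33978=0.09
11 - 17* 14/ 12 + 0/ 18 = -53/ 6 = -8.83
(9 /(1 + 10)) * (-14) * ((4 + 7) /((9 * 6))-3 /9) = 49 /33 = 1.48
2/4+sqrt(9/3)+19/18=14/9+sqrt(3)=3.29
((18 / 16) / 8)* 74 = 333 / 32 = 10.41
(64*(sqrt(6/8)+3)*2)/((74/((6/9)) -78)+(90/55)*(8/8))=14.29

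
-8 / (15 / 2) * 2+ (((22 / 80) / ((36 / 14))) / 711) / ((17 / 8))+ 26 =25962953 / 1087830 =23.87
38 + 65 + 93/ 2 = 299/ 2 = 149.50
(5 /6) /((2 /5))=25 /12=2.08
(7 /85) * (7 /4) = 49 /340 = 0.14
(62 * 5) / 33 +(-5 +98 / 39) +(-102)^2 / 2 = 2234621 / 429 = 5208.91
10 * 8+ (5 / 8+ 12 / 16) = 651 / 8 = 81.38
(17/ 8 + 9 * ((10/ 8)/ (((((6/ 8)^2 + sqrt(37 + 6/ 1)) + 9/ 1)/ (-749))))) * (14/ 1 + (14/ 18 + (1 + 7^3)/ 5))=-43510.36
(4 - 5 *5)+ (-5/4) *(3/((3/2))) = -47/2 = -23.50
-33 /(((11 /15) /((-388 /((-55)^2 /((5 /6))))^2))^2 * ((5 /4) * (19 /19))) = -5665873984 /884230384125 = -0.01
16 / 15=1.07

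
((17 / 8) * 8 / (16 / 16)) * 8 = 136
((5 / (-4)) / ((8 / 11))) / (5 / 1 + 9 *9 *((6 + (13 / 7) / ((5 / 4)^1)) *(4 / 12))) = -175 / 21088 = -0.01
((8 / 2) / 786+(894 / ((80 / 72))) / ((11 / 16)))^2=639924751066756 / 467208225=1369677.84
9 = 9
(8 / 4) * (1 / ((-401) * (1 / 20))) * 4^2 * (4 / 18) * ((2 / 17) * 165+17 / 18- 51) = 6001280 / 552177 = 10.87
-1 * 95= -95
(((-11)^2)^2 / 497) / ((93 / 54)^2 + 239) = 431244 / 3542119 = 0.12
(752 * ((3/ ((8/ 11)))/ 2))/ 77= 141/ 7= 20.14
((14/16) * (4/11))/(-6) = -7/132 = -0.05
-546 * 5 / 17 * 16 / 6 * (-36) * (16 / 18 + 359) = 94319680 / 17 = 5548216.47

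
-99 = -99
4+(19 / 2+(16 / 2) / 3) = 97 / 6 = 16.17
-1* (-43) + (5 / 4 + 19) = 253 / 4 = 63.25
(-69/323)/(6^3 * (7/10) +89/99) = -0.00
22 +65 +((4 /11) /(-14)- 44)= 3309 /77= 42.97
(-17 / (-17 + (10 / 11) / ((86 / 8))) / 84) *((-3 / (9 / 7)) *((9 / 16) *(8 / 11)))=-731 / 64008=-0.01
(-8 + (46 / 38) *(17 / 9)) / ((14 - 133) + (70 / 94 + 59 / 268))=12306292 / 254237841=0.05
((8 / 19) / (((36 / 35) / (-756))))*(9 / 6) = -8820 / 19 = -464.21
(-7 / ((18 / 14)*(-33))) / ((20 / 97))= 4753 / 5940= 0.80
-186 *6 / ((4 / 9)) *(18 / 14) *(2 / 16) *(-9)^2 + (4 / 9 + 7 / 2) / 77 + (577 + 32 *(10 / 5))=-177667393 / 5544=-32046.79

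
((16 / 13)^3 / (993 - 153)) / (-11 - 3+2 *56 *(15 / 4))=256 / 46829055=0.00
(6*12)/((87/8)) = 192/29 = 6.62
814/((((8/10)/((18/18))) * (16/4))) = 2035/8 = 254.38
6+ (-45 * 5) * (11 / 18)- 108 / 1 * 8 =-1991 / 2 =-995.50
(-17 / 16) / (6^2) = -17 / 576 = -0.03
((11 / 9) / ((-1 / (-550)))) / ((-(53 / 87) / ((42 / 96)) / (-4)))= 614075 / 318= 1931.05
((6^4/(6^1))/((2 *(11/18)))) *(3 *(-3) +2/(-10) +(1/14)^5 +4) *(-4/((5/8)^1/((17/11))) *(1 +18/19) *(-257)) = -4394337411844008/965982325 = -4549086.77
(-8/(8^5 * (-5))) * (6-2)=1/5120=0.00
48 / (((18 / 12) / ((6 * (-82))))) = -15744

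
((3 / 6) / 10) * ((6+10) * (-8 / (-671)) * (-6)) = -0.06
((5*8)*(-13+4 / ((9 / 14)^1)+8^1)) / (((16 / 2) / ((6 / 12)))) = 55 / 18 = 3.06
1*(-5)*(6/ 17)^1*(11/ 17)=-330/ 289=-1.14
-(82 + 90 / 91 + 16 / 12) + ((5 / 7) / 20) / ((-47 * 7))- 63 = -52928243 / 359268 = -147.32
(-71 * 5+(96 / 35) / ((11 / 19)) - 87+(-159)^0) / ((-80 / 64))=671844 / 1925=349.01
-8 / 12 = -2 / 3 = -0.67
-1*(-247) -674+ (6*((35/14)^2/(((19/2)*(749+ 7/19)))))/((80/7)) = -4632091/10848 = -427.00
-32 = -32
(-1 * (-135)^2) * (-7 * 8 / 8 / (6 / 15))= 637875 / 2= 318937.50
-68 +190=122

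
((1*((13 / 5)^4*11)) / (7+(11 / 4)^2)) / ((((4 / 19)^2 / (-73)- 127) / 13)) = -1722104459504 / 487384594375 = -3.53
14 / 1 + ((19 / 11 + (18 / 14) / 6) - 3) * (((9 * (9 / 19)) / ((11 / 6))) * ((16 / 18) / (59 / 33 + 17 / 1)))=3148304 / 226765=13.88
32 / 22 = 16 / 11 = 1.45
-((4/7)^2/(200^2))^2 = -1/15006250000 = -0.00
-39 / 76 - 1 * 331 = -25195 / 76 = -331.51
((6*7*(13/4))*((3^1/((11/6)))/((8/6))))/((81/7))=637/44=14.48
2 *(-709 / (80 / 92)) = -16307 / 10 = -1630.70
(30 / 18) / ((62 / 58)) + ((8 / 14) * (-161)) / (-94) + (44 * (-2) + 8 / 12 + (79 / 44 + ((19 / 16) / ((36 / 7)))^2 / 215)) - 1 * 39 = -139474453092317 / 1143235399680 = -122.00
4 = 4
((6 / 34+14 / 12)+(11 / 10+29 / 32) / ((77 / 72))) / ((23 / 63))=758487 / 86020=8.82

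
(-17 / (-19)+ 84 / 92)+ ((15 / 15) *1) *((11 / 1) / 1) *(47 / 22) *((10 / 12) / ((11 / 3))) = 7.15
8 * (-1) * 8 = -64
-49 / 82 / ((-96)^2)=-0.00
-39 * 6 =-234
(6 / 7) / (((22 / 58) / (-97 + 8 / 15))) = -83926 / 385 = -217.99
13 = 13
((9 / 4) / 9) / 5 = 1 / 20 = 0.05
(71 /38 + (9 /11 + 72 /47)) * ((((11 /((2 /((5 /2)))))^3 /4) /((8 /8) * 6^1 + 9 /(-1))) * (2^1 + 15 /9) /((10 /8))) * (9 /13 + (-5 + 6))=-30335053925 /6686784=-4536.57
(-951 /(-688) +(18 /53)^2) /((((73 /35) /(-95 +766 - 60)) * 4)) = 61893985335 /564316864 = 109.68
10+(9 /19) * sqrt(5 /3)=3 * sqrt(15) /19+10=10.61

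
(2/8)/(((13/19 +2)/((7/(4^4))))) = 133/52224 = 0.00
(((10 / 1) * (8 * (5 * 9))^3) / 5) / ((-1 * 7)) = -93312000 / 7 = -13330285.71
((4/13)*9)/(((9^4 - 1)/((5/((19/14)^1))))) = 63/40508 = 0.00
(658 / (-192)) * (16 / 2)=-329 / 12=-27.42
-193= -193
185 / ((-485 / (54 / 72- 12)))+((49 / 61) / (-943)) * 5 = 95680735 / 22318924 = 4.29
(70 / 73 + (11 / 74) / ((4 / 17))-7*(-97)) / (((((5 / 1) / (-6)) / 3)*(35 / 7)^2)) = -98.01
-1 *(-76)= 76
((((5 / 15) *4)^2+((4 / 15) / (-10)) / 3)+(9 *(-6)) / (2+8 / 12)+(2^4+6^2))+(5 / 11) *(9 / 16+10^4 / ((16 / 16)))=181337473 / 39600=4579.23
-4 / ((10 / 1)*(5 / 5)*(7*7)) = -2 / 245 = -0.01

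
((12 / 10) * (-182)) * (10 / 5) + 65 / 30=-13039 / 30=-434.63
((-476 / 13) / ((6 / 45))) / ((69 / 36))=-42840 / 299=-143.28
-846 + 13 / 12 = -10139 / 12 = -844.92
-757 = -757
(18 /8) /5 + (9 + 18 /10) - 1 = 41 /4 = 10.25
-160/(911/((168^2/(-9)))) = 501760/911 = 550.78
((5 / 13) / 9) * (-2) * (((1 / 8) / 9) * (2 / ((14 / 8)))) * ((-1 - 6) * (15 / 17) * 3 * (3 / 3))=50 / 1989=0.03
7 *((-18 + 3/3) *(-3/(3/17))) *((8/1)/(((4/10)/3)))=121380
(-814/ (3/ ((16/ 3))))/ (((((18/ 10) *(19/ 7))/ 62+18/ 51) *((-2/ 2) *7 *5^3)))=13727296/ 3583575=3.83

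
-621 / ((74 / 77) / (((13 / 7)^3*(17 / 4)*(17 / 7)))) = -4337227323 / 101528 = -42719.52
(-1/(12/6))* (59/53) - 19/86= -1772/2279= -0.78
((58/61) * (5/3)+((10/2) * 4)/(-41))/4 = 4115/15006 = 0.27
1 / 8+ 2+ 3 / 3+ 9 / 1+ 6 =145 / 8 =18.12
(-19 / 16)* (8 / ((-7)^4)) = -19 / 4802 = -0.00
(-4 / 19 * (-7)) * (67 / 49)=2.02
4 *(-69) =-276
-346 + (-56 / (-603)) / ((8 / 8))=-208582 / 603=-345.91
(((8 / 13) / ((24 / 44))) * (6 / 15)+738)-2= 143608 / 195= 736.45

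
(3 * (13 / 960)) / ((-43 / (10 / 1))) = -13 / 1376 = -0.01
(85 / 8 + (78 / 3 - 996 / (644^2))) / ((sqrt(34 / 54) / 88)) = 250613715 * sqrt(51) / 440657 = 4061.53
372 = 372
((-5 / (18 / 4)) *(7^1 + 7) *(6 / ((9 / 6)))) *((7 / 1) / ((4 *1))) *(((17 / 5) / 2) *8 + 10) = -23128 / 9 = -2569.78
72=72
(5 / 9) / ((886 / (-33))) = -55 / 2658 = -0.02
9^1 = 9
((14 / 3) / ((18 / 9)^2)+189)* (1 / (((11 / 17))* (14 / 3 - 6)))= -19397 / 88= -220.42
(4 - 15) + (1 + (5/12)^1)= -9.58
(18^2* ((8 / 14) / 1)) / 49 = 1296 / 343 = 3.78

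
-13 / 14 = -0.93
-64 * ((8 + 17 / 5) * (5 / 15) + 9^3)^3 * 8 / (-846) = 12592337649664 / 52875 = 238152957.91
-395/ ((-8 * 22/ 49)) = 19355/ 176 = 109.97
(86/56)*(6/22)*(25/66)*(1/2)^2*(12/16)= 3225/108416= 0.03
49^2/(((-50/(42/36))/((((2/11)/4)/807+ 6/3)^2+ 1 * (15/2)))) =-60924080037457/94561354800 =-644.28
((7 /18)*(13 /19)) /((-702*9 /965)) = -6755 /166212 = -0.04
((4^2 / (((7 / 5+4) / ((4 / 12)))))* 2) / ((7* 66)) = 80 / 18711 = 0.00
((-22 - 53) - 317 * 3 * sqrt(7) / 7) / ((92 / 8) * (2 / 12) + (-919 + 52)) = 900 / 10381 + 11412 * sqrt(7) / 72667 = 0.50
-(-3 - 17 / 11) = 50 / 11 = 4.55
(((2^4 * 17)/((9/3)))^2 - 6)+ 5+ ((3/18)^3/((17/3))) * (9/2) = 20121209/2448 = 8219.45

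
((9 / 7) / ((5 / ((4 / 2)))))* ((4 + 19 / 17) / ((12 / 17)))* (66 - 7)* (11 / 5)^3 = 20496069 / 8750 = 2342.41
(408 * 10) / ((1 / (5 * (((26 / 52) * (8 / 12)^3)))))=27200 / 9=3022.22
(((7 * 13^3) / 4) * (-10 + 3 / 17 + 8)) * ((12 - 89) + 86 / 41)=525142.10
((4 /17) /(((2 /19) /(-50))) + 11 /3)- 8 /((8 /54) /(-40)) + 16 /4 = 104851 /51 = 2055.90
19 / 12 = 1.58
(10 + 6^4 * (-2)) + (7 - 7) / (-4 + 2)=-2582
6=6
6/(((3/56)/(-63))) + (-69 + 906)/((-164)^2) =-189777339/26896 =-7055.97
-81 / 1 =-81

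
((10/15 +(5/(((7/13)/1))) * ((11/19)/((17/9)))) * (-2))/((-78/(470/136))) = 5599345/17988516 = 0.31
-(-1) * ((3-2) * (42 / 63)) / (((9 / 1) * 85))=2 / 2295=0.00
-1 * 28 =-28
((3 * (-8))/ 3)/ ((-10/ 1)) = 4/ 5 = 0.80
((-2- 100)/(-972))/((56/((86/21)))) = 731/95256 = 0.01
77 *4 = 308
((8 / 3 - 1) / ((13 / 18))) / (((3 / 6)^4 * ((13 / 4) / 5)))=9600 / 169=56.80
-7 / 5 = -1.40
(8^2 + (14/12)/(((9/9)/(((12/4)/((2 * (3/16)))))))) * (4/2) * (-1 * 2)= -880/3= -293.33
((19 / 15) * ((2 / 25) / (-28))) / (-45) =19 / 236250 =0.00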